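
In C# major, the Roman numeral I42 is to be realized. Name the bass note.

I in C# major has root C#; the chord is C#-E#-G#-B#.
The figure 42 means third inversion — the seventh is in the bass.

B#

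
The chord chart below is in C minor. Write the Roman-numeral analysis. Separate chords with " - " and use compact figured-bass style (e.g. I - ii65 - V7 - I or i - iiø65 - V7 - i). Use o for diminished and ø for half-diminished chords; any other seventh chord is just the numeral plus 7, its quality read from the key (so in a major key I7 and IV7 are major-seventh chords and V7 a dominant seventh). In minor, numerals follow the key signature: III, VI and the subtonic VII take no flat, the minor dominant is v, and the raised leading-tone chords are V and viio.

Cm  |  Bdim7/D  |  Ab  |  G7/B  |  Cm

i - viio65 - VI - V65 - i

Cm has root C, degree 1 in C minor, so i.
Bdim7/D: root B is the leading tone; fully diminished seventh chord there is viio65.
Ab has root Ab, degree 6 in C minor, so VI.
G7/B: root G is the dominant; dominant seventh chord there is V65.
Cm: minor triad on C = scale degree 1 → i.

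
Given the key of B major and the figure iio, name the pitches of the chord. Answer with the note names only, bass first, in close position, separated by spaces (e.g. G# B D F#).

Scale degree 2 in B major is C#; here the chord built on it is altered to a diminished triad. iio is the diminished supertonic triad, borrowed from the parallel minor.
So the chord is C#-E-G, a diminished triad.

C# E G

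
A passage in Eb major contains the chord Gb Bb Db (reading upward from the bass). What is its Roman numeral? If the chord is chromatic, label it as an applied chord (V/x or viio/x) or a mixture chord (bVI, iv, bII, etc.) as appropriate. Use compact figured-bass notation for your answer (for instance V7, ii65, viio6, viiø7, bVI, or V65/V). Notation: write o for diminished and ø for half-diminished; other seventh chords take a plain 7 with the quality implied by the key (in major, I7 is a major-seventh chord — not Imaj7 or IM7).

Stacked in thirds the chord is Gb-Bb-Db: a major triad on Gb.
Gb is the lowered third degree of Eb major (diatonic 3 would be G). This is a major triad on the lowered third degree, borrowed from the parallel minor.

bIII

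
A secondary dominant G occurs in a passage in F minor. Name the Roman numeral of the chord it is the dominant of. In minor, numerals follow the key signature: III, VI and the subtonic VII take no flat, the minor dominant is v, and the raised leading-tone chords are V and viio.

V

The chord is a major triad on G.
A dominant resolves down a perfect fifth: G → C. In F minor, C is scale degree 5, i.e. V.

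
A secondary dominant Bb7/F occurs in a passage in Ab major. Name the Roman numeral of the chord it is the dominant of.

The chord is a dominant seventh chord on Bb.
A dominant resolves down a perfect fifth: Bb → Eb. In Ab major, Eb is scale degree 5, i.e. V.

V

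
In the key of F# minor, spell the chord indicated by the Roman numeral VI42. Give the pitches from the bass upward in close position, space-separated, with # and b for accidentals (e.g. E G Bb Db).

C# D F# A

The numeral's case and figure indicate a major seventh chord. In F# minor its root, the sixth degree, is D.
That chord is spelled D-F#-A-C#.
The figured bass 42 indicates third inversion, placing the seventh (C#) in the bass: C#-D-F#-A.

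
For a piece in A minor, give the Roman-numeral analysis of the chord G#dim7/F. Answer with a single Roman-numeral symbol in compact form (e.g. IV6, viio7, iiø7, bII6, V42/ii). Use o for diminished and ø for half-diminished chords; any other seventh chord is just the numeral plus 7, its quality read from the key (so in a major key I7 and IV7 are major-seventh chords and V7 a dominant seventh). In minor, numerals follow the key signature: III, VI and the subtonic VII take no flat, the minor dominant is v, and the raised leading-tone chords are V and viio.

The pitches G#-B-D-F form a fully diminished seventh chord rooted on G#.
G# is scale degree 7 in A minor, and a fully diminished seventh chord on that degree is written viio7.
With F in the bass the chord is in third inversion, so the figured bass is 42.

viio42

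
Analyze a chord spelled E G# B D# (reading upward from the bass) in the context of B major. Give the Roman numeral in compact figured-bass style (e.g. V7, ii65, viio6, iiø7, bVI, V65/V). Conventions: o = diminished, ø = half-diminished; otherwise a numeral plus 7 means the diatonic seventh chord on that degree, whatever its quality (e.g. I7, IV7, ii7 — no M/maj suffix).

IV7

Stacked in thirds the chord is E-G#-B-D#: a major seventh chord on E.
In B major, E is the subdominant; the diatonic major seventh chord there is IV7.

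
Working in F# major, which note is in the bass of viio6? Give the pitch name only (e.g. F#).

G#

viio in F# major has root E#; the chord is E#-G#-B.
The figure 6 means first inversion — the third is in the bass.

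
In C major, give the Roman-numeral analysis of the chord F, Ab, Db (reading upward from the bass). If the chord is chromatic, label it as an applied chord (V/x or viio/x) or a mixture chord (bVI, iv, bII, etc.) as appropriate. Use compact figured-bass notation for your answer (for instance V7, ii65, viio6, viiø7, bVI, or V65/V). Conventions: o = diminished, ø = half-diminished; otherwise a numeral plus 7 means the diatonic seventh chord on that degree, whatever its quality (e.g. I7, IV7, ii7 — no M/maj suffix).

The pitches Db-F-Ab form a major triad rooted on Db.
Db is the lowered second degree of C major (diatonic 2 would be D). This is the Neapolitan sixth — a major triad on the lowered second degree, here in its customary first inversion.
With F in the bass the chord is in first inversion, so the figured bass is 6.

bII6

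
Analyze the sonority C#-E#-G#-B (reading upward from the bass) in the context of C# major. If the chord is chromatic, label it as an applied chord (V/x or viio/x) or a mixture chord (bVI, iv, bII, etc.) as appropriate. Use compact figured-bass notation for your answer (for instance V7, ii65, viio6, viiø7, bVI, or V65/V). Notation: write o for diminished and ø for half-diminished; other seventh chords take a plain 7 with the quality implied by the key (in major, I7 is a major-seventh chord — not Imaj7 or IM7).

Stacked in thirds the chord is C#-E#-G#-B: a dominant seventh chord on C#.
C# is not a diatonic chord root with this quality in C# major, but it lies a perfect fifth above F# (IV), so the chord functions as an applied dominant of IV.

V7/IV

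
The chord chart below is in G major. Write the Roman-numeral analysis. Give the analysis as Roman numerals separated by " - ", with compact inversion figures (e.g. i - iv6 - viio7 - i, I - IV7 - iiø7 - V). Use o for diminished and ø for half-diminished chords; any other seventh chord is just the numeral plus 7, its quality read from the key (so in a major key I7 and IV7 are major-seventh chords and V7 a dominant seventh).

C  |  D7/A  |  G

C has root C, degree 4 in G major, so IV.
D7/A: root D is the dominant; dominant seventh chord there is V43.
G: major triad on G = scale degree 1 → I.

IV - V43 - I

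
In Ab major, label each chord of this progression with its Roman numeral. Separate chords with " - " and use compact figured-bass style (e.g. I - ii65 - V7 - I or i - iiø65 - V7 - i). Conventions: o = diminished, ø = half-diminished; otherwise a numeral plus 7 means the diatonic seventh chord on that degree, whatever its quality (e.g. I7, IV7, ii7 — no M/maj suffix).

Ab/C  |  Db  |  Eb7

I6 - IV - V7

Ab/C: major triad on Ab = scale degree 1 → I6.
Db: root Db is the subdominant; major triad there is IV.
Eb7 has root Eb, degree 5 in Ab major, so V7.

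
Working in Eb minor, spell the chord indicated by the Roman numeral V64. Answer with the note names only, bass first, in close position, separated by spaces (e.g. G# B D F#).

F Bb D

In Eb minor, scale degree 5 is Bb. The dominant is major (leading tone raised), so V is a major triad.
That chord is spelled Bb-D-F.
The figured bass 64 indicates second inversion, placing the fifth (F) in the bass: F-Bb-D.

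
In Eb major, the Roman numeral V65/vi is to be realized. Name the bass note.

The applied chord V65/vi is rooted on G: G-B-D-F.
The figure 65 means first inversion — the third is in the bass.

B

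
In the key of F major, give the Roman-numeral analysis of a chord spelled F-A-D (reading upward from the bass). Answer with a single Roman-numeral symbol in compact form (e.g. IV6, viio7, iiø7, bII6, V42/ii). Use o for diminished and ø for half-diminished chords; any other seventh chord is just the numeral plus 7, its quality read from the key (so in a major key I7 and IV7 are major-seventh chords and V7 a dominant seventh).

vi6

Stacked in thirds the chord is D-F-A: a minor triad on D.
In F major, D is the submediant; the diatonic minor triad there is vi.
With F in the bass the chord is in first inversion, so the figured bass is 6.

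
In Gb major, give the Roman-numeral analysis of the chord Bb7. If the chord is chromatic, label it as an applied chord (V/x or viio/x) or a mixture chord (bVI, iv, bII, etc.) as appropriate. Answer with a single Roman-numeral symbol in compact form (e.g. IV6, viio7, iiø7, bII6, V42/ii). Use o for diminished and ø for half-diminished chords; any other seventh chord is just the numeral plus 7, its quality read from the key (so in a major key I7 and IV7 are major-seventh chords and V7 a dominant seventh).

V7/vi

Stacked in thirds the chord is Bb-D-F-Ab: a dominant seventh chord on Bb.
Bb is not a diatonic chord root with this quality in Gb major, but it lies a perfect fifth above Eb (vi), so the chord functions as an applied dominant of vi.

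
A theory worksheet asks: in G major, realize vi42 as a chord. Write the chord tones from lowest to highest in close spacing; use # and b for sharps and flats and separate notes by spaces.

The numeral's case and figure indicate a minor seventh chord. In G major its root, the sixth degree, is E.
Stacking thirds from E gives E-G-B-D.
With the 42 figure the chord is in third inversion; from the bass D upward in close position it reads D-E-G-B.

D E G B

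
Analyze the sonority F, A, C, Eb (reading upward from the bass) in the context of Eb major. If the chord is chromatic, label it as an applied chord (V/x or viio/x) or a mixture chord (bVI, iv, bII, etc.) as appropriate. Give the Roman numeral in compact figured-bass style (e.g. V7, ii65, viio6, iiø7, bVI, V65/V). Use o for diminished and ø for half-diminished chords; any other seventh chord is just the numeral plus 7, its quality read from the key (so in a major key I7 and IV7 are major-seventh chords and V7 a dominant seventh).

V7/V

Stacked in thirds the chord is F-A-C-Eb: a dominant seventh chord on F.
F is not a diatonic chord root with this quality in Eb major, but it lies a perfect fifth above Bb (V), so the chord functions as an applied dominant of V.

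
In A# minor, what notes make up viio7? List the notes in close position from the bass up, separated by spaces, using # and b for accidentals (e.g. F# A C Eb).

G## B# D# F#

In A# minor, the leading-tone chord is built on the raised seventh degree, G##.
That chord is spelled G##-B#-D#-F#.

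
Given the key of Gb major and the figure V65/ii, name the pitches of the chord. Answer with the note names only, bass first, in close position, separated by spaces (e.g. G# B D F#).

G Bb Db Eb

V65/ii is a secondary dominant — the dominant seventh of ii. ii in Gb major is Ab, so the applied chord's root is Eb, a perfect fifth above.
Building a dominant seventh chord on Eb gives Eb-G-Bb-Db.
With the 65 figure the chord is in first inversion; from the bass G upward in close position it reads G-Bb-Db-Eb.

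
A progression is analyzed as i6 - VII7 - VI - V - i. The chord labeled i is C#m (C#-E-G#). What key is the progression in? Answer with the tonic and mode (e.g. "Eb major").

The chord C#m is a minor triad rooted on C#; its label is i.
If C# is scale degree 1 and the mode makes that degree carry a minor triad, the tonic is C# and the mode is minor.

C# minor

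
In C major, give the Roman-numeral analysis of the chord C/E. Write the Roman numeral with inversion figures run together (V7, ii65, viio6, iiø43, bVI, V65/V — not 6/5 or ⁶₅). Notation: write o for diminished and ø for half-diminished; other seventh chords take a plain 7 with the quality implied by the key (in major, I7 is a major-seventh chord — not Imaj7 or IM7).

Stacked in thirds the chord is C-E-G: a major triad on C.
C is scale degree 1 in C major, and a major triad on that degree is written I.
With E in the bass the chord is in first inversion, so the figured bass is 6.

I6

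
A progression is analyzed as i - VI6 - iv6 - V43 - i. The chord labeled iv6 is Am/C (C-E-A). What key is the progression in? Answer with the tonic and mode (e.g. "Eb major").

E minor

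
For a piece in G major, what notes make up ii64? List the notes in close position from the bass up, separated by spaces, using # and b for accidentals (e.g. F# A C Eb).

The numeral's case and figure indicate a minor triad. In G major its root, scale degree 2, is A.
That chord is spelled A-C-E.
The figured bass 64 indicates second inversion, placing the fifth (E) in the bass: E-A-C.

E A C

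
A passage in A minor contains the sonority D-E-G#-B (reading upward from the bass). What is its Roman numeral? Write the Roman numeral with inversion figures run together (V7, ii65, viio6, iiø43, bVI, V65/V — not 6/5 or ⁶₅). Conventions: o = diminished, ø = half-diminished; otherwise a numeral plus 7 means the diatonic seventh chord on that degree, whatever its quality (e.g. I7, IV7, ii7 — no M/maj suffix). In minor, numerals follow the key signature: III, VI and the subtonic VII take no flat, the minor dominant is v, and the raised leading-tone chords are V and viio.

V42

The pitches E-G#-B-D form a dominant seventh chord rooted on E.
In A minor, E is the dominant; the diatonic dominant seventh chord there is V7.
With D in the bass the chord is in third inversion, so the figured bass is 42.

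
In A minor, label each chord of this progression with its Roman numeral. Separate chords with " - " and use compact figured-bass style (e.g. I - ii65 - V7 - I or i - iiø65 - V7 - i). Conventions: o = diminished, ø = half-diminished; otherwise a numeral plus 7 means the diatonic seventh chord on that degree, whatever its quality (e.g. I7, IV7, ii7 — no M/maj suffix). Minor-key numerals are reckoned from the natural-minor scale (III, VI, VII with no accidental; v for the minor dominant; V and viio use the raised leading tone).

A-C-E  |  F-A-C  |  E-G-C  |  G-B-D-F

A-C-E: root A is the tonic; minor triad there is i.
F-A-C has root F, degree 6 in A minor, so VI.
E-G-C has root C, degree 3 in A minor, so III6.
G-B-D-F: root G is the subtonic; dominant seventh chord there is VII7.

i - VI - III6 - VII7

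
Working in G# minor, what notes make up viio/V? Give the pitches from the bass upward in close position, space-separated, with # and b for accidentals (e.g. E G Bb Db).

The slash marks an applied leading-tone chord: viio of V. In G# minor, V is D#, so the leading tone to it is C##, a half step below.
Building a diminished triad on C## gives C##-E#-G#.

C## E# G#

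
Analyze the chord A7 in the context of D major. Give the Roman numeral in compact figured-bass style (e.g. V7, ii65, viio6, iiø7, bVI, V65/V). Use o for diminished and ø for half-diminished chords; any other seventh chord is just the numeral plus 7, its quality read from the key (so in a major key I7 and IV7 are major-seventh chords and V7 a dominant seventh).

V7

The pitches A-C#-E-G form a dominant seventh chord rooted on A.
A is scale degree 5 in D major, and a dominant seventh chord on that degree is written V7.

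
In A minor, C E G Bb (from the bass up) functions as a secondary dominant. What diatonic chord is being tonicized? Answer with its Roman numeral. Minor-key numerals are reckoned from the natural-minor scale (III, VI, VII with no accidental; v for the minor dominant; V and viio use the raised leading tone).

The chord is a dominant seventh chord on C.
A dominant resolves down a perfect fifth: C → F. In A minor, F is scale degree 6, i.e. VI.

VI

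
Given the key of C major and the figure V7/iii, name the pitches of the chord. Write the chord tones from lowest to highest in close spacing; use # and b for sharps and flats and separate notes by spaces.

B D# F# A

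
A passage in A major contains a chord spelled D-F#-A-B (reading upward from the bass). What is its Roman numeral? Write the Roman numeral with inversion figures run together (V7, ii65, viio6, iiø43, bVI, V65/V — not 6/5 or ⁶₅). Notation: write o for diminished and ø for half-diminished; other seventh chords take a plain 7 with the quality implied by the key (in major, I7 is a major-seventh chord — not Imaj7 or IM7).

ii65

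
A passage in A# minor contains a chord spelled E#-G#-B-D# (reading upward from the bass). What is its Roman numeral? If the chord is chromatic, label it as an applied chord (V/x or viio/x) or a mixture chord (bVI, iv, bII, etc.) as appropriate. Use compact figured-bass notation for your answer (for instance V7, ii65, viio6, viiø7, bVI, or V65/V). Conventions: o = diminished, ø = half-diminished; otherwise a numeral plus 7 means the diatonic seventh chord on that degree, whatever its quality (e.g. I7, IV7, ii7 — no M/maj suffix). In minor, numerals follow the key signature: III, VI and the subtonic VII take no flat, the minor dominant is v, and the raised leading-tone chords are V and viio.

viiø7/VI

The pitches E#-G#-B-D# form a half-diminished seventh chord rooted on E#.
E# sits a half step below F# (VI in A# minor); a diminished chord there is the applied leading-tone chord of VI.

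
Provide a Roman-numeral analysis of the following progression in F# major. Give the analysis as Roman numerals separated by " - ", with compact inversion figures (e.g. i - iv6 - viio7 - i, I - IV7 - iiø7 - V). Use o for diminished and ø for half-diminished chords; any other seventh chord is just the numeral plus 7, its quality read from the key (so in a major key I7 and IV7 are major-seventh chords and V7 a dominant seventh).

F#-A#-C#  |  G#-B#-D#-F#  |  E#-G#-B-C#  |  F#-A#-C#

I - V7/V - V65 - I

F#-A#-C#: major triad on F# = scale degree 1 → I.
G#-B#-D#-F#: chromatic; G# is V of V, so V7/V.
E#-G#-B-C#: root C# is the dominant; dominant seventh chord there is V65.
F#-A#-C# has root F#, degree 1 in F# major, so I.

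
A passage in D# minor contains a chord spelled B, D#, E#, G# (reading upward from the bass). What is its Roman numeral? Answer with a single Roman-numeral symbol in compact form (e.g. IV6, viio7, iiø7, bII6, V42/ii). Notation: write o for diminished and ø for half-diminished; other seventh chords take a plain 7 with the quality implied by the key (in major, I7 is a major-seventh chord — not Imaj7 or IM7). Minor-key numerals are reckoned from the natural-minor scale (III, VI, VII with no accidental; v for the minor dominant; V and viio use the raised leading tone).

iiø43

The pitches E#-G#-B-D# form a half-diminished seventh chord rooted on E#.
E# is scale degree 2 in D# minor, and a half-diminished seventh chord on that degree is written iiø7.
With B in the bass the chord is in second inversion, so the figured bass is 43.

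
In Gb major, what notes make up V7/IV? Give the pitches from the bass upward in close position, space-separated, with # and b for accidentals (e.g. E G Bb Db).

V7/IV is a secondary dominant — the dominant seventh of IV. IV in Gb major is Cb, so the applied chord's root is Gb, a perfect fifth above.
Building a dominant seventh chord on Gb gives Gb-Bb-Db-Fb.

Gb Bb Db Fb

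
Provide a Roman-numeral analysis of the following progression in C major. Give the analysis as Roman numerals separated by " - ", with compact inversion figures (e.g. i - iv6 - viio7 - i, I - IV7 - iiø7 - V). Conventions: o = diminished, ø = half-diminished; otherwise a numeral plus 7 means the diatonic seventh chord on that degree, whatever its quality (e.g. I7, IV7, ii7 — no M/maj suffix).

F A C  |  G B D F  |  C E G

F-A-C: major triad on F = scale degree 4 → IV.
G-B-D-F: root G is the dominant; dominant seventh chord there is V7.
C-E-G: root C is the tonic; major triad there is I.

IV - V7 - I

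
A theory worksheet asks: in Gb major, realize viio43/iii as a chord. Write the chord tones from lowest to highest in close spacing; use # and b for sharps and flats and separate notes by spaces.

Eb Gb A C

The slash marks an applied leading-tone chord: viio of iii. In Gb major, iii is Bb, so the leading tone to it is A, a half step below.
Building a fully diminished seventh chord on A gives A-C-Eb-Gb.
The figured bass 43 indicates second inversion, placing the fifth (Eb) in the bass: Eb-Gb-A-C.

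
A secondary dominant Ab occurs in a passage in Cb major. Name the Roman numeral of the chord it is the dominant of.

ii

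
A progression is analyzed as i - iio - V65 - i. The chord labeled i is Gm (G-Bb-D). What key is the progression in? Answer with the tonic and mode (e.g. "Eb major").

i is given as G-Bb-D — a minor triad with root G.
If G is scale degree 1 and the mode makes that degree carry a minor triad, the tonic is G and the mode is minor.

G minor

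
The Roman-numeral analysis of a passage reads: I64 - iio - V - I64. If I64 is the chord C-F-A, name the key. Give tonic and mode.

F major

I64 is given as C-F-A — a major triad with root F.
If F is scale degree 1 and the mode makes that degree carry a major triad, the tonic is F and the mode is major.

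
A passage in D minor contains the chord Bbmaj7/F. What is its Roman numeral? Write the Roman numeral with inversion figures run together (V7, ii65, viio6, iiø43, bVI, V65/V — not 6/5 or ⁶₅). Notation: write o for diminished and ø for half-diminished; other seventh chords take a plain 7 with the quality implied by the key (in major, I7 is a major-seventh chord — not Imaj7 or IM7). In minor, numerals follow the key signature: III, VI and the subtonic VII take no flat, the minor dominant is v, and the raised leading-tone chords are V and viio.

The pitches Bb-D-F-A form a major seventh chord rooted on Bb.
Bb is scale degree 6 in D minor, and a major seventh chord on that degree is written VI7.
With F in the bass the chord is in second inversion, so the figured bass is 43.

VI43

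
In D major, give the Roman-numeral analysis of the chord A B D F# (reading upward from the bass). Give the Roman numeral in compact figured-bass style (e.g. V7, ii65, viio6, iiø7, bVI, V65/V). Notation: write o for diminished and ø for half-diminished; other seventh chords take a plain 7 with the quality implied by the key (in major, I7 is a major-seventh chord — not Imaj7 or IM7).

The pitches B-D-F#-A form a minor seventh chord rooted on B.
B is scale degree 6 in D major, and a minor seventh chord on that degree is written vi7.
With A in the bass the chord is in third inversion, so the figured bass is 42.

vi42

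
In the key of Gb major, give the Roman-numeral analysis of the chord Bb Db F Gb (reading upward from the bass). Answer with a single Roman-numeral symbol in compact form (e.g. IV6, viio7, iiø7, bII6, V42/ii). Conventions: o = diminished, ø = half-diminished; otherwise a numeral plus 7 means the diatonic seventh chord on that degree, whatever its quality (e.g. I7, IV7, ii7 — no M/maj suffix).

I65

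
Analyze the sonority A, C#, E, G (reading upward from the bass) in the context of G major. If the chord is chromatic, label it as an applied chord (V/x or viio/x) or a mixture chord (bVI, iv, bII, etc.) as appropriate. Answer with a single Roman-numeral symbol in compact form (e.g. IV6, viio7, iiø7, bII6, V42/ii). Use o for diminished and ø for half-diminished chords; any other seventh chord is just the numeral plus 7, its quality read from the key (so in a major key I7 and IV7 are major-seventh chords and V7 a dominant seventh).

V7/V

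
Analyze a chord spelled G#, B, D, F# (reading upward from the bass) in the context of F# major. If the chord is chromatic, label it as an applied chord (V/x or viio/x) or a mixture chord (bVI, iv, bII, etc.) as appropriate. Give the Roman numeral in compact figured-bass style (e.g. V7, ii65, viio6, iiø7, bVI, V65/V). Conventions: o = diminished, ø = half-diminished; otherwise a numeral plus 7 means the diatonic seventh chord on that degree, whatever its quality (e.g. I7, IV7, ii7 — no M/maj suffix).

iiø7

Stacked in thirds the chord is G#-B-D-F#: a half-diminished seventh chord on G#.
G# is the second degree of F# major. This is the half-diminished supertonic seventh, borrowed from the parallel minor.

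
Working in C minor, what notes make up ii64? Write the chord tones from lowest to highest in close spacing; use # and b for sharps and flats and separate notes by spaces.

A D F

ii64 is the minor supertonic, borrowed from the parallel major (the Dorian ii). In C minor that root is D.
So the chord is D-F-A.
With the 64 figure the chord is in second inversion; from the bass A upward in close position it reads A-D-F.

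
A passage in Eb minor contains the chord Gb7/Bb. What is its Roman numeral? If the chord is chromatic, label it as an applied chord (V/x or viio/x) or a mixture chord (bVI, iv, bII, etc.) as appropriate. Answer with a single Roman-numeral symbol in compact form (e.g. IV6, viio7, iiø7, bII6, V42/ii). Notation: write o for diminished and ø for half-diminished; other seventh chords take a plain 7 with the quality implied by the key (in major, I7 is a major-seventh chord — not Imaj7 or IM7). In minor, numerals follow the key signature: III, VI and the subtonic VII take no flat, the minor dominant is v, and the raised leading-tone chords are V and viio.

Stacked in thirds the chord is Gb-Bb-Db-Fb: a dominant seventh chord on Gb.
Gb is not a diatonic chord root with this quality in Eb minor, but it lies a perfect fifth above Cb (VI), so the chord functions as an applied dominant of VI.
With Bb in the bass the chord is in first inversion, so the figured bass is 65.

V65/VI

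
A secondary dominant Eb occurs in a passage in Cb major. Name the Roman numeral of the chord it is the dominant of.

The chord is a major triad on Eb.
A dominant resolves down a perfect fifth: Eb → Ab. In Cb major, Ab is scale degree 6, i.e. vi.

vi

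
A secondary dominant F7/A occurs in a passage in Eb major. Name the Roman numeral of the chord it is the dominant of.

The chord is a dominant seventh chord on F.
A dominant resolves down a perfect fifth: F → Bb. In Eb major, Bb is scale degree 5, i.e. V.

V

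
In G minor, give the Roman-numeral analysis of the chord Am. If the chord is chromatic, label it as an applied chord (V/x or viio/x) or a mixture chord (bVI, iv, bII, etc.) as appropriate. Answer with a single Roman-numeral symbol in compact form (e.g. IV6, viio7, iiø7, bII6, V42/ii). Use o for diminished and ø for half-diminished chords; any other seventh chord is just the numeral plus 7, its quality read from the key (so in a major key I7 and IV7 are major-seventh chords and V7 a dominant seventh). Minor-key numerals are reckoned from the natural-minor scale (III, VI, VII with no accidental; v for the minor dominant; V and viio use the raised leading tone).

The pitches A-C-E form a minor triad rooted on A.
A is the second degree of G minor. This is the minor supertonic, borrowed from the parallel major (the Dorian ii).

ii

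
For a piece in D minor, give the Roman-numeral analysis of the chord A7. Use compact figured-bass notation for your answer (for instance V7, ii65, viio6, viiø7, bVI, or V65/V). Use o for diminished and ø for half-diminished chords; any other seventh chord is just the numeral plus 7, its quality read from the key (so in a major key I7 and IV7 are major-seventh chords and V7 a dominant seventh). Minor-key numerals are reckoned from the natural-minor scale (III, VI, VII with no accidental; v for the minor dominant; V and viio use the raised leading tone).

V7

The pitches A-C#-E-G form a dominant seventh chord rooted on A.
In D minor, A is the dominant; the diatonic dominant seventh chord there is V7.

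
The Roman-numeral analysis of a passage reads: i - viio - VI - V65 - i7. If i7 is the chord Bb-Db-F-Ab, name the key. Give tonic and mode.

The chord Bbm7 is a minor seventh chord rooted on Bb; its label is i7.
If Bb is scale degree 1 and the mode makes that degree carry a minor seventh chord, the tonic is Bb and the mode is minor.

Bb minor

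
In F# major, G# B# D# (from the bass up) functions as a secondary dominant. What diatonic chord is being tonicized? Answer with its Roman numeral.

V

The chord is a major triad on G#.
A dominant resolves down a perfect fifth: G# → C#. In F# major, C# is scale degree 5, i.e. V.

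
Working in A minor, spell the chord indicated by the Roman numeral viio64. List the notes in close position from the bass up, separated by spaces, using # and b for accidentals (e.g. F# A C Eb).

D G# B

In A minor, the leading-tone chord is built on the raised seventh degree, G#.
That chord is spelled G#-B-D.
The figured bass 64 indicates second inversion, placing the fifth (D) in the bass: D-G#-B.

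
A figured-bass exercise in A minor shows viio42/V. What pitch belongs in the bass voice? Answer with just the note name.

The applied chord viio42/V is rooted on D#: D#-F#-A-C.
The figure 42 means third inversion — the seventh is in the bass.

C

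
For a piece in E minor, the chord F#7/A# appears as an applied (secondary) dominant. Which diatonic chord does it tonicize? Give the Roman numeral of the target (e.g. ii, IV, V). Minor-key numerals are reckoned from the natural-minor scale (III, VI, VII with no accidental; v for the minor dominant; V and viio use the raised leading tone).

The chord is a dominant seventh chord on F#.
A dominant resolves down a perfect fifth: F# → B. In E minor, B is scale degree 5, i.e. V.

V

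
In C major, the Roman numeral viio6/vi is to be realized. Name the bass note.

B

The applied chord viio6/vi is rooted on G#: G#-B-D.
The figure 6 means first inversion — the third is in the bass.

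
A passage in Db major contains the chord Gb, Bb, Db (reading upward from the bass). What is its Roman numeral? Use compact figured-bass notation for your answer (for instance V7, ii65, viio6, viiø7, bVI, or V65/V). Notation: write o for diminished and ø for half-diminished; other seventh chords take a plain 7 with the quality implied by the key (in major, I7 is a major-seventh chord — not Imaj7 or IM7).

IV

Stacked in thirds the chord is Gb-Bb-Db: a major triad on Gb.
In Db major, Gb is the subdominant; the diatonic major triad there is IV.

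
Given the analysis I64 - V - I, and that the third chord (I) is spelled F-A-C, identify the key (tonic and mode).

F major

I is given as F-A-C — a major triad with root F.
If F is scale degree 1 and the mode makes that degree carry a major triad, the tonic is F and the mode is major.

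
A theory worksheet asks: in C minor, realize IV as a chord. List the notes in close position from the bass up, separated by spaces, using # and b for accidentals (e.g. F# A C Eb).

IV is the major subdominant, borrowed from the parallel major. In C minor that root is F.
So the chord is F-A-C.

F A C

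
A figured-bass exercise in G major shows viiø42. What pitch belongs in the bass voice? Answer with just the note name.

viiø in G major has root F#; the chord is F#-A-C-E.
The figure 42 means third inversion — the seventh is in the bass.

E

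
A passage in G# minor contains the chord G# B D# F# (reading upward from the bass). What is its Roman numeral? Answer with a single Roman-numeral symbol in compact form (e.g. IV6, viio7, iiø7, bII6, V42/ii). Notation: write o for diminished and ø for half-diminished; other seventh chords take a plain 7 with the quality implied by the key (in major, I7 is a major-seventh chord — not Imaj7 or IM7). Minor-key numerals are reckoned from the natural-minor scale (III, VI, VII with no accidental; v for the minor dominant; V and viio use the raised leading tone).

i7

The pitches G#-B-D#-F# form a minor seventh chord rooted on G#.
G# is scale degree 1 in G# minor, and a minor seventh chord on that degree is written i7.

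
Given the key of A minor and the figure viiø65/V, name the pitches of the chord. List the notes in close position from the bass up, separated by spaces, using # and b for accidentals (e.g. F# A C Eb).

viiø65/V is a secondary leading-tone chord. The target V is E in A minor; the applied chord is rooted a semitone below, on D#.
Building a half-diminished seventh chord on D# gives D#-F#-A-C#.
The figured bass 65 indicates first inversion, placing the third (F#) in the bass: F#-A-C#-D#.

F# A C# D#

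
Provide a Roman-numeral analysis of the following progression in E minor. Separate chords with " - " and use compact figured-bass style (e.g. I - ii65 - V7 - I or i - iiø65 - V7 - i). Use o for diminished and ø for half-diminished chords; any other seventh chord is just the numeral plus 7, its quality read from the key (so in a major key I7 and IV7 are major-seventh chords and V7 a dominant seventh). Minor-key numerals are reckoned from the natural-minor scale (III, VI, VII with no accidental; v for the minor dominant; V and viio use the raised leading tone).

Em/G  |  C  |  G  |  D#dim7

Em/G: root E is the tonic; minor triad there is i6.
C: major triad on C = scale degree 6 → VI.
G: root G is the mediant; major triad there is III.
D#dim7: root D# is the leading tone; fully diminished seventh chord there is viio7.

i6 - VI - III - viio7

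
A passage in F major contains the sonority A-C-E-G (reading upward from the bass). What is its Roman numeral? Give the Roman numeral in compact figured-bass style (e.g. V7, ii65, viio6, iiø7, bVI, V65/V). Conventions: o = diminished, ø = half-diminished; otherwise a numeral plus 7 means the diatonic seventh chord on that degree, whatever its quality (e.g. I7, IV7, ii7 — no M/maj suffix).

The pitches A-C-E-G form a minor seventh chord rooted on A.
A is scale degree 3 in F major, and a minor seventh chord on that degree is written iii7.

iii7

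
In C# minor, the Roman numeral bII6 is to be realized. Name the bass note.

F#

bII in C# minor has root D; the chord is D-F#-A.
The figure 6 means first inversion — the third is in the bass.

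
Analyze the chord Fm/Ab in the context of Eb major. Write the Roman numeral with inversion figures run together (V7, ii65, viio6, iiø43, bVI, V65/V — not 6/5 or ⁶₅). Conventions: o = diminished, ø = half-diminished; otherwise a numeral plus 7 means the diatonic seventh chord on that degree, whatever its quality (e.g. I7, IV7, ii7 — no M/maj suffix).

Stacked in thirds the chord is F-Ab-C: a minor triad on F.
F is scale degree 2 in Eb major, and a minor triad on that degree is written ii.
With Ab in the bass the chord is in first inversion, so the figured bass is 6.

ii6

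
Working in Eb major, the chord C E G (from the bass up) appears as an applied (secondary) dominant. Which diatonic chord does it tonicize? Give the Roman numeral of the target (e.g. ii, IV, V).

ii

The chord is a major triad on C.
A dominant resolves down a perfect fifth: C → F. In Eb major, F is scale degree 2, i.e. ii.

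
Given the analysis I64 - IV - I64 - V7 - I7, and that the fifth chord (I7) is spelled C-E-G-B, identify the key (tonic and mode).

C major

The chord Cmaj7 is a major seventh chord rooted on C; its label is I7.
If C is scale degree 1 and the mode makes that degree carry a major seventh chord, the tonic is C and the mode is major.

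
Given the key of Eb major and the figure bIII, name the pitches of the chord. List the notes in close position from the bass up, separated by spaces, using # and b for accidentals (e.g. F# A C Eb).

Gb Bb Db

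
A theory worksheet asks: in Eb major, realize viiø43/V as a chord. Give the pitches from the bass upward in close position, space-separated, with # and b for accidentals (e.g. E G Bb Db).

Eb G A C

viiø43/V is a secondary leading-tone chord. The target V is Bb in Eb major; the applied chord is rooted a semitone below, on A.
Building a half-diminished seventh chord on A gives A-C-Eb-G.
With the 43 figure the chord is in second inversion; from the bass Eb upward in close position it reads Eb-G-A-C.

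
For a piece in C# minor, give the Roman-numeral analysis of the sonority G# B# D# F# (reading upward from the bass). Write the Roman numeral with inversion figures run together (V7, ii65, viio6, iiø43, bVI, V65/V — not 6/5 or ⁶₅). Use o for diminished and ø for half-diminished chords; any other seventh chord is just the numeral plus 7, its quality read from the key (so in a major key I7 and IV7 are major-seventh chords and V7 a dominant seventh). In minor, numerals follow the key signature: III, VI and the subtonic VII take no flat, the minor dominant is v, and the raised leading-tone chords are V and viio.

The pitches G#-B#-D#-F# form a dominant seventh chord rooted on G#.
G# is scale degree 5 in C# minor, and a dominant seventh chord on that degree is written V7.

V7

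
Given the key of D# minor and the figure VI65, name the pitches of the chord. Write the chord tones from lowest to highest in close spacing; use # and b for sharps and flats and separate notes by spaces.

In D# minor, the submediant is B, and the diatonic chord built there is a major seventh chord.
That chord is spelled B-D#-F#-A#.
The figured bass 65 indicates first inversion, placing the third (D#) in the bass: D#-F#-A#-B.

D# F# A# B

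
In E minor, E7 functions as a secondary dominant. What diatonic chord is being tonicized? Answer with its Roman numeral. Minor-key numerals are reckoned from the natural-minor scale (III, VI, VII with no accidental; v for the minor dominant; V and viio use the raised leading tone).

The chord is a dominant seventh chord on E.
A dominant resolves down a perfect fifth: E → A. In E minor, A is scale degree 4, i.e. iv.

iv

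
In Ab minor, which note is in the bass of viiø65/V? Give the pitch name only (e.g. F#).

The applied chord viiø65/V is rooted on D: D-F-Ab-C.
The figure 65 means first inversion — the third is in the bass.

F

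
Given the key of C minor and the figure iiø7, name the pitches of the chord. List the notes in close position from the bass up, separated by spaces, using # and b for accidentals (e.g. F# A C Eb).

D F Ab C

The numeral's case and figure indicate a half-diminished seventh chord. In C minor its root, scale degree 2, is D.
Stacking thirds from D gives D-F-Ab-C.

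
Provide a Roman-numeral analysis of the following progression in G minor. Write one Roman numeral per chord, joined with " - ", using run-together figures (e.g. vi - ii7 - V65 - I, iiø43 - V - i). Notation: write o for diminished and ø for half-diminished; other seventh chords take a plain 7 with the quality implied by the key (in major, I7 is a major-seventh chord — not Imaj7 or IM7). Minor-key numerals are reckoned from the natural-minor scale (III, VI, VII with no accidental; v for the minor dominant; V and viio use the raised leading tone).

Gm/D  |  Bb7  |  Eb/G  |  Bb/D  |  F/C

i64 - V7/VI - VI6 - III6 - VII64

Gm/D has root G, degree 1 in G minor, so i64.
Bb7: chromatic; Bb is V of VI, so V7/VI.
Eb/G has root Eb, degree 6 in G minor, so VI6.
Bb/D has root Bb, degree 3 in G minor, so III6.
F/C: major triad on F = scale degree 7 → VII64.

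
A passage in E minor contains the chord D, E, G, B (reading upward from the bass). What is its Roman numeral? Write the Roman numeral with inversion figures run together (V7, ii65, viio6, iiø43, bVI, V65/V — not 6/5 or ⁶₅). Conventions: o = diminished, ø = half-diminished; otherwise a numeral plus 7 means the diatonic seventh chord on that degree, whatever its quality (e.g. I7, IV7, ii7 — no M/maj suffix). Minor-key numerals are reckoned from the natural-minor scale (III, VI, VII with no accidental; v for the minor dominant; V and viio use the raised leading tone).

i42

Stacked in thirds the chord is E-G-B-D: a minor seventh chord on E.
In E minor, E is the tonic; the diatonic minor seventh chord there is i7.
With D in the bass the chord is in third inversion, so the figured bass is 42.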